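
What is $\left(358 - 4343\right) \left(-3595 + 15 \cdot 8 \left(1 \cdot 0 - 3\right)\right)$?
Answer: $15760675$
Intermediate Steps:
$\left(358 - 4343\right) \left(-3595 + 15 \cdot 8 \left(1 \cdot 0 - 3\right)\right) = - 3985 \left(-3595 + 120 \left(0 - 3\right)\right) = - 3985 \left(-3595 + 120 \left(-3\right)\right) = - 3985 \left(-3595 - 360\right) = \left(-3985\right) \left(-3955\right) = 15760675$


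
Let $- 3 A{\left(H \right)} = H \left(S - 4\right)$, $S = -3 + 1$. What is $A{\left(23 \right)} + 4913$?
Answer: $4959$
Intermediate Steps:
$S = -2$
$A{\left(H \right)} = 2 H$ ($A{\left(H \right)} = - \frac{H \left(-2 - 4\right)}{3} = - \frac{H \left(-6\right)}{3} = - \frac{\left(-6\right) H}{3} = 2 H$)
$A{\left(23 \right)} + 4913 = 2 \cdot 23 + 4913 = 46 + 4913 = 4959$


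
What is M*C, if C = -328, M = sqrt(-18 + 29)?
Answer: -328*sqrt(11) ≈ -1087.9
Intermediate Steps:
M = sqrt(11) ≈ 3.3166
M*C = sqrt(11)*(-328) = -328*sqrt(11)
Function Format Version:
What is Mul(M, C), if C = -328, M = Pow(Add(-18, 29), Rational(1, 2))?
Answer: Mul(-328, Pow(11, Rational(1, 2))) ≈ -1087.9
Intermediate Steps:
M = Pow(11, Rational(1, 2)) ≈ 3.3166
Mul(M, C) = Mul(Pow(11, Rational(1, 2)), -328) = Mul(-328, Pow(11, Rational(1, 2)))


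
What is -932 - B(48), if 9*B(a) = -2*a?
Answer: -2764/3 ≈ -921.33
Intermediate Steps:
B(a) = -2*a/9 (B(a) = (-2*a)/9 = -2*a/9)
-932 - B(48) = -932 - (-2)*48/9 = -932 - 1*(-32/3) = -932 + 32/3 = -2764/3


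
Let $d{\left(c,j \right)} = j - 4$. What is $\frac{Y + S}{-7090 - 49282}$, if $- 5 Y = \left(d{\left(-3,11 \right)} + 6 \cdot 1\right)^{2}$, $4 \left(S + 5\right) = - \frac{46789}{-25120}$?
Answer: $\frac{770367}{1132851712} \approx 0.00068002$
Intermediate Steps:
$d{\left(c,j \right)} = -4 + j$ ($d{\left(c,j \right)} = j - 4 = -4 + j$)
$S = - \frac{455611}{100480}$ ($S = -5 + \frac{\left(-46789\right) \frac{1}{-25120}}{4} = -5 + \frac{\left(-46789\right) \left(- \frac{1}{25120}\right)}{4} = -5 + \frac{1}{4} \cdot \frac{46789}{25120} = -5 + \frac{46789}{100480} = - \frac{455611}{100480} \approx -4.5343$)
$Y = - \frac{169}{5}$ ($Y = - \frac{\left(\left(-4 + 11\right) + 6 \cdot 1\right)^{2}}{5} = - \frac{\left(7 + 6\right)^{2}}{5} = - \frac{13^{2}}{5} = \left(- \frac{1}{5}\right) 169 = - \frac{169}{5} \approx -33.8$)
$\frac{Y + S}{-7090 - 49282} = \frac{- \frac{169}{5} - \frac{455611}{100480}}{-7090 - 49282} = - \frac{770367}{20096 \left(-56372\right)} = \left(- \frac{770367}{20096}\right) \left(- \frac{1}{56372}\right) = \frac{770367}{1132851712}$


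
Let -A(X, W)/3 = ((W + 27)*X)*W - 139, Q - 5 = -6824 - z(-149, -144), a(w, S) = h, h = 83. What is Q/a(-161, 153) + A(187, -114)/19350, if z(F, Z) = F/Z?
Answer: -4749959159/12848400 ≈ -369.69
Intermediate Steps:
a(w, S) = 83
Q = -982085/144 (Q = 5 + (-6824 - (-149)/(-144)) = 5 + (-6824 - (-149)*(-1)/144) = 5 + (-6824 - 1*149/144) = 5 + (-6824 - 149/144) = 5 - 982805/144 = -982085/144 ≈ -6820.0)
A(X, W) = 417 - 3*W*X*(27 + W) (A(X, W) = -3*(((W + 27)*X)*W - 139) = -3*(((27 + W)*X)*W - 139) = -3*((X*(27 + W))*W - 139) = -3*(W*X*(27 + W) - 139) = -3*(-139 + W*X*(27 + W)) = 417 - 3*W*X*(27 + W))
Q/a(-161, 153) + A(187, -114)/19350 = -982085/144/83 + (417 - 81*(-114)*187 - 3*187*(-114)²)/19350 = -982085/144*1/83 + (417 + 1726758 - 3*187*12996)*(1/19350) = -982085/11952 + (417 + 1726758 - 7290756)*(1/19350) = -982085/11952 - 5563581*1/19350 = -982085/11952 - 1854527/6450 = -4749959159/12848400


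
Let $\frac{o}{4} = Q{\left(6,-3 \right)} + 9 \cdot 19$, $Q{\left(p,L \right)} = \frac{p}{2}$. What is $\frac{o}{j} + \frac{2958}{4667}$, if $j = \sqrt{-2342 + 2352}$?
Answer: $\frac{2958}{4667} + \frac{348 \sqrt{10}}{5} \approx 220.73$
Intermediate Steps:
$Q{\left(p,L \right)} = \frac{p}{2}$ ($Q{\left(p,L \right)} = p \frac{1}{2} = \frac{p}{2}$)
$j = \sqrt{10} \approx 3.1623$
$o = 696$ ($o = 4 \left(\frac{1}{2} \cdot 6 + 9 \cdot 19\right) = 4 \left(3 + 171\right) = 4 \cdot 174 = 696$)
$\frac{o}{j} + \frac{2958}{4667} = \frac{696}{\sqrt{10}} + \frac{2958}{4667} = 696 \frac{\sqrt{10}}{10} + 2958 \cdot \frac{1}{4667} = \frac{348 \sqrt{10}}{5} + \frac{2958}{4667} = \frac{2958}{4667} + \frac{348 \sqrt{10}}{5}$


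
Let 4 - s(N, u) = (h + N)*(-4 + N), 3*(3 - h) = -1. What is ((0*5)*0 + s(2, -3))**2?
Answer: 1936/9 ≈ 215.11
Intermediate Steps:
h = 10/3 (h = 3 - 1/3*(-1) = 3 + 1/3 = 10/3 ≈ 3.3333)
s(N, u) = 4 - (-4 + N)*(10/3 + N) (s(N, u) = 4 - (10/3 + N)*(-4 + N) = 4 - (-4 + N)*(10/3 + N))
((0*5)*0 + s(2, -3))**2 = ((0*5)*0 + (52/3 - 1*2**2 + (2/3)*2))**2 = (0*0 + (52/3 - 1*4 + 4/3))**2 = (0 + (52/3 - 4 + 4/3))**2 = (0 + 44/3)**2 = (44/3)**2 = 1936/9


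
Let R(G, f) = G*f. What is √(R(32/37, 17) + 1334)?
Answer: √1846374/37 ≈ 36.725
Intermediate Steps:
√(R(32/37, 17) + 1334) = √((32/37)*17 + 1334) = √(544/37 + 1334) = √(49902/37) = √1846374/37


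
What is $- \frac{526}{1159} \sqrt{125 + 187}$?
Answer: $- \frac{1052 \sqrt{78}}{1159} \approx -8.0164$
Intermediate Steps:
$- \frac{526}{1159} \sqrt{125 + 187} = \left(-526\right) \frac{1}{1159} \sqrt{312} = - \frac{526 \cdot 2 \sqrt{78}}{1159} = - \frac{1052 \sqrt{78}}{1159}$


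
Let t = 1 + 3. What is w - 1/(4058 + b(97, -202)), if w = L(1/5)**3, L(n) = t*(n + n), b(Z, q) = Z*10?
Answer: 2574211/628500 ≈ 4.0958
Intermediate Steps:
b(Z, q) = 10*Z
t = 4
L(n) = 8*n (L(n) = 4*(n + n) = 4*(2*n) = 8*n)
w = 512/125 (w = (8*(1/5))**3 = (8/5)**3 = 512/125 ≈ 4.0960)
w - 1/(4058 + b(97, -202)) = 512/125 - 1/(4058 + 10*97) = 512/125 - 1/(4058 + 970) = 512/125 - 1/5028 = 2574211/628500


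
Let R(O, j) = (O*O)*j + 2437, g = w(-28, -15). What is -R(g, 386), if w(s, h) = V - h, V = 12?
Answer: -283831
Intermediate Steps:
w(s, h) = 12 - h
g = 27 (g = 12 - 1*(-15) = 12 + 15 = 27)
R(O, j) = 2437 + j*O² (R(O, j) = O²*j + 2437 = j*O² + 2437 = 2437 + j*O²)
-R(g, 386) = -(2437 + 386*27²) = -(2437 + 386*729) = -(2437 + 281394) = -1*283831 = -283831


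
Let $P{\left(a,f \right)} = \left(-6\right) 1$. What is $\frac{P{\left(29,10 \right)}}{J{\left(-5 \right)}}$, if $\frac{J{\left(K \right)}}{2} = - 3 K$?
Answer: $- \frac{1}{5} \approx -0.2$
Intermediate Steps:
$P{\left(a,f \right)} = -6$
$J{\left(K \right)} = - 6 K$ ($J{\left(K \right)} = 2 \left(- 3 K\right) = - 6 K$)
$\frac{P{\left(29,10 \right)}}{J{\left(-5 \right)}} = - \frac{6}{\left(-6\right) \left(-5\right)} = - \frac{6}{30} = \left(-6\right) \frac{1}{30} = - \frac{1}{5}$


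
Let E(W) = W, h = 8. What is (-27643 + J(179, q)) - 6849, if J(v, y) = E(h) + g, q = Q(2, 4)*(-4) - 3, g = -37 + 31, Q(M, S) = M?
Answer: -34490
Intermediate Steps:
g = -6
q = -11 (q = 2*(-4) - 3 = -8 - 3 = -11)
J(v, y) = 2 (J(v, y) = 8 - 6 = 2)
(-27643 + J(179, q)) - 6849 = (-27643 + 2) - 6849 = -27641 - 6849 = -34490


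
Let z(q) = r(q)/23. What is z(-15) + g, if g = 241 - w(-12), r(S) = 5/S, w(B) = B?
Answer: 17456/69 ≈ 252.99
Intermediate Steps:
z(q) = 5/(23*q) (z(q) = (5/q)/23 = (5/q)*(1/23) = 5/(23*q))
g = 253 (g = 241 - 1*(-12) = 241 + 12 = 253)
z(-15) + g = (5/23)/(-15) + 253 = (5/23)*(-1/15) + 253 = -1/69 + 253 = 17456/69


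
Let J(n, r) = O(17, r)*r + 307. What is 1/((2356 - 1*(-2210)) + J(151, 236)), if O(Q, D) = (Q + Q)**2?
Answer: 1/277689 ≈ 3.6012e-6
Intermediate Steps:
O(Q, D) = 4*Q**2 (O(Q, D) = (2*Q)**2 = 4*Q**2)
J(n, r) = 307 + 1156*r (J(n, r) = (4*17**2)*r + 307 = (4*289)*r + 307 = 1156*r + 307 = 307 + 1156*r)
1/((2356 - 1*(-2210)) + J(151, 236)) = 1/((2356 - 1*(-2210)) + (307 + 1156*236)) = 1/((2356 + 2210) + (307 + 272816)) = 1/(4566 + 273123) = 1/277689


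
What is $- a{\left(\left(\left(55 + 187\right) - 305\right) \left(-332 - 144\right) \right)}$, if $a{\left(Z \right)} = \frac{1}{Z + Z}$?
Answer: $- \frac{1}{59976} \approx -1.6673 \cdot 10^{-5}$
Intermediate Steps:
$a{\left(Z \right)} = \frac{1}{2 Z}$
$- a{\left(\left(\left(55 + 187\right) - 305\right) \left(-332 - 144\right) \right)} = - \frac{1}{2 \left(\left(55 + 187\right) - 305\right) \left(-332 - 144\right)} = - \frac{1}{2 \left(242 - 305\right) \left(-476\right)} = - \frac{1}{2 \left(\left(-63\right) \left(-476\right)\right)} = - \frac{1}{2 \cdot 29988} = \left(-1\right) \frac{1}{59976} = - \frac{1}{59976}$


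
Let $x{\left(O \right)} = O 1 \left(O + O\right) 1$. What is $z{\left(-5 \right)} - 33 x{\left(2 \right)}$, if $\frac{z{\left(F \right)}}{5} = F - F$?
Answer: $-264$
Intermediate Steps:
$x{\left(O \right)} = 2 O^{2}$ ($x{\left(O \right)} = O 2 O 1 = O 2 O = 2 O^{2}$)
$z{\left(F \right)} = 0$ ($z{\left(F \right)} = 5 \left(F - F\right) = 5 \cdot 0 = 0$)
$z{\left(-5 \right)} - 33 x{\left(2 \right)} = 0 - 33 \cdot 2 \cdot 2^{2} = 0 - 33 \cdot 2 \cdot 4 = 0 - 264 = -264$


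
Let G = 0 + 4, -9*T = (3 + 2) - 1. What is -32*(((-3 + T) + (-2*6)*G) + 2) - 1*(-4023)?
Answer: 50447/9 ≈ 5605.2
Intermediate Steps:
T = -4/9 (T = -((3 + 2) - 1)/9 = -(5 - 1)/9 = -⅑*4 = -4/9 ≈ -0.44444)
G = 4
-32*(((-3 + T) + (-2*6)*G) + 2) - 1*(-4023) = -32*(((-3 - 4/9) - 2*6*4) + 2) - 1*(-4023) = -32*((-31/9 - 12*4) + 2) + 4023 = -32*((-31/9 - 48) + 2) + 4023 = -32*(-463/9 + 2) + 4023 = -32*(-445/9) + 4023 = 14240/9 + 4023 = 50447/9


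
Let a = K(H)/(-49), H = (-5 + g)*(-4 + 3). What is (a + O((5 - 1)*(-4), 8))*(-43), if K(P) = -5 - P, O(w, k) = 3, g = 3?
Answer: -946/7 ≈ -135.14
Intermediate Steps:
H = 2 (H = (-5 + 3)*(-4 + 3) = -2*(-1) = 2)
a = ⅐ (a = (-5 - 1*2)/(-49) = (-5 - 2)*(-1/49) = -7*(-1/49) = ⅐ ≈ 0.14286)
(a + O((5 - 1)*(-4), 8))*(-43) = (⅐ + 3)*(-43) = (22/7)*(-43) = -946/7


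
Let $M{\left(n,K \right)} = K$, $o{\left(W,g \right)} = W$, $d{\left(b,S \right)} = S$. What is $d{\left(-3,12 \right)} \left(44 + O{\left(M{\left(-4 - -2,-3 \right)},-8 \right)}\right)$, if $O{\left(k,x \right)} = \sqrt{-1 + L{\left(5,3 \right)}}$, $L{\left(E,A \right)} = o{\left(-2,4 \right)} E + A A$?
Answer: $528 + 12 i \sqrt{2} \approx 528.0 + 16.971 i$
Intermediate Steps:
$L{\left(E,A \right)} = A^{2} - 2 E$ ($L{\left(E,A \right)} = - 2 E + A A = - 2 E + A^{2} = A^{2} - 2 E$)
$O{\left(k,x \right)} = i \sqrt{2}$ ($O{\left(k,x \right)} = \sqrt{-1 + \left(3^{2} - 10\right)} = \sqrt{-1 + \left(9 - 10\right)} = \sqrt{-1 - 1} = \sqrt{-2} = i \sqrt{2}$)
$d{\left(-3,12 \right)} \left(44 + O{\left(M{\left(-4 - -2,-3 \right)},-8 \right)}\right) = 12 \left(44 + i \sqrt{2}\right) = 528 + 12 i \sqrt{2}$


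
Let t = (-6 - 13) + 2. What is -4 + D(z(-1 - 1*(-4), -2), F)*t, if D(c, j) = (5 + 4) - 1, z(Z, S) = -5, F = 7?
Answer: -140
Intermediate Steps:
D(c, j) = 8 (D(c, j) = 9 - 1 = 8)
t = -17 (t = -19 + 2 = -17)
-4 + D(z(-1 - 1*(-4), -2), F)*t = -4 + 8*(-17) = -4 - 136 = -140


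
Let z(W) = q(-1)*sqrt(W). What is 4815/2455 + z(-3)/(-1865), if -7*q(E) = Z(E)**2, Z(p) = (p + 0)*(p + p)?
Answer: 963/491 + 4*I*sqrt(3)/13055 ≈ 1.9613 + 0.00053069*I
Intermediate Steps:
Z(p) = 2*p**2 (Z(p) = p*(2*p) = 2*p**2)
q(E) = -4*E**4/7
z(W) = -4*sqrt(W)/7 (z(W) = (-4/7*(-1)**4)*sqrt(W) = (-4/7*1)*sqrt(W) = -4*sqrt(W)/7)
4815/2455 + z(-3)/(-1865) = 4815/2455 - 4*I*sqrt(3)/7/(-1865) = 4815*(1/2455) - 4*I*sqrt(3)/7*(-1/1865) = 963/491 - 4*I*sqrt(3)/7*(-1/1865) = 963/491 + 4*I*sqrt(3)/13055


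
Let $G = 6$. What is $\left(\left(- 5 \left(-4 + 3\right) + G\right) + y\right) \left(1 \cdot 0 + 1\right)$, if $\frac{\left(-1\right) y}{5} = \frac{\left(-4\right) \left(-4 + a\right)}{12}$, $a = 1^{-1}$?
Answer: $6$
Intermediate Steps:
$a = 1$
$y = -5$ ($y = - 5 \frac{\left(-4\right) \left(-4 + 1\right)}{12} = - 5 \left(-4\right) \left(-3\right) \frac{1}{12} = - 5 \cdot 12 \cdot \frac{1}{12} = \left(-5\right) 1 = -5$)
$\left(\left(- 5 \left(-4 + 3\right) + G\right) + y\right) \left(1 \cdot 0 + 1\right) = \left(\left(- 5 \left(-4 + 3\right) + 6\right) - 5\right) \left(1 \cdot 0 + 1\right) = \left(\left(\left(-5\right) \left(-1\right) + 6\right) - 5\right) \left(0 + 1\right) = \left(\left(5 + 6\right) - 5\right) 1 = \left(11 - 5\right) 1 = 6 \cdot 1 = 6$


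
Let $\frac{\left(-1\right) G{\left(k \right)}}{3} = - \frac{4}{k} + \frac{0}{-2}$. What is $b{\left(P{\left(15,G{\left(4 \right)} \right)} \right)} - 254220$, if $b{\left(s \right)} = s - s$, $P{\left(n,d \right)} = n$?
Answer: $-254220$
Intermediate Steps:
$G{\left(k \right)} = \frac{12}{k}$ ($G{\left(k \right)} = - 3 \left(- \frac{4}{k} + \frac{0}{-2}\right) = - 3 \left(- \frac{4}{k} + 0 \left(- \frac{1}{2}\right)\right) = - 3 \left(- \frac{4}{k} + 0\right) = - 3 \left(- \frac{4}{k}\right) = \frac{12}{k}$)
$b{\left(s \right)} = 0$
$b{\left(P{\left(15,G{\left(4 \right)} \right)} \right)} - 254220 = 0 - 254220 = -254220$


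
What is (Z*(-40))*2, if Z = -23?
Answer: 1840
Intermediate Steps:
(Z*(-40))*2 = -23*(-40)*2 = 920*2 = 1840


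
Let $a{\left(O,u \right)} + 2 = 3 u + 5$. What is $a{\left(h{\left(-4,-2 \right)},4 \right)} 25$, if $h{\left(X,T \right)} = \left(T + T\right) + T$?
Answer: $375$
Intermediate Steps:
$h{\left(X,T \right)} = 3 T$ ($h{\left(X,T \right)} = 2 T + T = 3 T$)
$a{\left(O,u \right)} = 3 + 3 u$ ($a{\left(O,u \right)} = -2 + \left(3 u + 5\right) = -2 + \left(5 + 3 u\right) = 3 + 3 u$)
$a{\left(h{\left(-4,-2 \right)},4 \right)} 25 = \left(3 + 3 \cdot 4\right) 25 = \left(3 + 12\right) 25 = 15 \cdot 25 = 375$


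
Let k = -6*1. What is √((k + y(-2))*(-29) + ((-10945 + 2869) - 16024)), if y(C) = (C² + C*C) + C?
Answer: 10*I*√241 ≈ 155.24*I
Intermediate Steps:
y(C) = C + 2*C² (y(C) = (C² + C²) + C = 2*C² + C = C + 2*C²)
k = -6
√((k + y(-2))*(-29) + ((-10945 + 2869) - 16024)) = √((-6 - 2*(1 + 2*(-2)))*(-29) + ((-10945 + 2869) - 16024)) = √((-6 - 2*(1 - 4))*(-29) + (-8076 - 16024)) = √((-6 - 2*(-3))*(-29) - 24100) = √((-6 + 6)*(-29) - 24100) = √(0*(-29) - 24100) = √(0 - 24100) = √(-24100) = 10*I*√241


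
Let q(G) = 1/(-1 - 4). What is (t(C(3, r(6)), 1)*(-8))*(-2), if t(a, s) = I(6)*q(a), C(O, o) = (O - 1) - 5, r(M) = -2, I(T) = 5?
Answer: -16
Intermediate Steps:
C(O, o) = -6 + O (C(O, o) = (-1 + O) - 5 = -6 + O)
q(G) = -⅕ (q(G) = 1/(-5) = -⅕)
t(a, s) = -1 (t(a, s) = 5*(-⅕) = -1)
(t(C(3, r(6)), 1)*(-8))*(-2) = -1*(-8)*(-2) = 8*(-2) = -16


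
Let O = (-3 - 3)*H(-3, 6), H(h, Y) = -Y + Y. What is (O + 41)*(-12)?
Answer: -492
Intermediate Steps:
H(h, Y) = 0
O = 0 (O = (-3 - 3)*0 = -6*0 = 0)
(O + 41)*(-12) = (0 + 41)*(-12) = 41*(-12) = -492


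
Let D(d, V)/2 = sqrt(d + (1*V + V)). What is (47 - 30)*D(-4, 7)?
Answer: 34*sqrt(10) ≈ 107.52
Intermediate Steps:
D(d, V) = 2*sqrt(d + 2*V) (D(d, V) = 2*sqrt(d + (1*V + V)) = 2*sqrt(d + (V + V)) = 2*sqrt(d + 2*V))
(47 - 30)*D(-4, 7) = (47 - 30)*(2*sqrt(-4 + 2*7)) = 17*(2*sqrt(-4 + 14)) = 17*(2*sqrt(10)) = 34*sqrt(10)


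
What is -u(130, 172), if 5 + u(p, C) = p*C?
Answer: -22355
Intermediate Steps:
u(p, C) = -5 + C*p (u(p, C) = -5 + p*C = -5 + C*p)
-u(130, 172) = -(-5 + 172*130) = -(-5 + 22360) = -1*22355 = -22355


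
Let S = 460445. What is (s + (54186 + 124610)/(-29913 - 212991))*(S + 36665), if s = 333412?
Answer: 5032426574913215/30363 ≈ 1.6574e+11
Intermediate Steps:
(s + (54186 + 124610)/(-29913 - 212991))*(S + 36665) = (333412 + (54186 + 124610)/(-29913 - 212991))*(460445 + 36665) = (333412 + 178796/(-242904))*497110 = (333412 + 178796*(-1/242904))*497110 = (333412 - 44699/60726)*497110 = (20246732413/60726)*497110 = 5032426574913215/30363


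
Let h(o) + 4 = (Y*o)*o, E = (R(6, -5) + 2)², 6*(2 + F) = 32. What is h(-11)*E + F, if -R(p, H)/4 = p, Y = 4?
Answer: 696970/3 ≈ 2.3232e+5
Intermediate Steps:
F = 10/3 (F = -2 + (⅙)*32 = -2 + 16/3 = 10/3 ≈ 3.3333)
R(p, H) = -4*p
E = 484 (E = (-4*6 + 2)² = (-24 + 2)² = (-22)² = 484)
h(o) = -4 + 4*o² (h(o) = -4 + (4*o)*o = -4 + 4*o²)
h(-11)*E + F = (-4 + 4*(-11)²)*484 + 10/3 = (-4 + 4*121)*484 + 10/3 = (-4 + 484)*484 + 10/3 = 480*484 + 10/3 = 232320 + 10/3 = 696970/3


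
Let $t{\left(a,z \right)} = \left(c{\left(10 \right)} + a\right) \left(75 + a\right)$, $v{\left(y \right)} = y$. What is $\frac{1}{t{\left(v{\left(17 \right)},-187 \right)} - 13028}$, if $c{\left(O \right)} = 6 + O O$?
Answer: $- \frac{1}{1712} \approx -0.00058411$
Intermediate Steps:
$c{\left(O \right)} = 6 + O^{2}$
$t{\left(a,z \right)} = \left(75 + a\right) \left(106 + a\right)$ ($t{\left(a,z \right)} = \left(\left(6 + 10^{2}\right) + a\right) \left(75 + a\right) = \left(\left(6 + 100\right) + a\right) \left(75 + a\right) = \left(106 + a\right) \left(75 + a\right) = \left(75 + a\right) \left(106 + a\right)$)
$\frac{1}{t{\left(v{\left(17 \right)},-187 \right)} - 13028} = \frac{1}{\left(7950 + 17^{2} + 181 \cdot 17\right) - 13028} = \frac{1}{\left(7950 + 289 + 3077\right) - 13028} = \frac{1}{11316 - 13028} = \frac{1}{-1712} = - \frac{1}{1712}$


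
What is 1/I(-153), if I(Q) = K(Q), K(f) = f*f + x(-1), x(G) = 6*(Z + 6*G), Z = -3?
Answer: 1/23355 ≈ 4.2817e-5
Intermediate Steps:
x(G) = -18 + 36*G (x(G) = 6*(-3 + 6*G) = -18 + 36*G)
K(f) = -54 + f**2 (K(f) = f*f + (-18 + 36*(-1)) = f**2 + (-18 - 36) = f**2 - 54 = -54 + f**2)
I(Q) = -54 + Q**2
1/I(-153) = 1/(-54 + (-153)**2) = 1/(-54 + 23409) = 1/23355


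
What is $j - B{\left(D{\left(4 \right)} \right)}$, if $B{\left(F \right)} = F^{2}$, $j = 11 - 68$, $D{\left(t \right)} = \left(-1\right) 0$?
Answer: $-57$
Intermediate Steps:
$D{\left(t \right)} = 0$
$j = -57$ ($j = 11 - 68 = -57$)
$j - B{\left(D{\left(4 \right)} \right)} = -57 - 0^{2} = -57 - 0 = -57 + 0 = -57$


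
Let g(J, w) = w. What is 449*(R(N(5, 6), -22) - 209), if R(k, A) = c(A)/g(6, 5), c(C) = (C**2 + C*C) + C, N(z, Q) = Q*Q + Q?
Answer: -44451/5 ≈ -8890.2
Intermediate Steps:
N(z, Q) = Q + Q**2 (N(z, Q) = Q**2 + Q = Q + Q**2)
c(C) = C + 2*C**2 (c(C) = (C**2 + C**2) + C = 2*C**2 + C = C + 2*C**2)
R(k, A) = A*(1 + 2*A)/5 (R(k, A) = (A*(1 + 2*A))/5 = (A*(1 + 2*A))*(1/5) = A*(1 + 2*A)/5)
449*(R(N(5, 6), -22) - 209) = 449*((1/5)*(-22)*(1 + 2*(-22)) - 209) = 449*((1/5)*(-22)*(1 - 44) - 209) = 449*((1/5)*(-22)*(-43) - 209) = 449*(946/5 - 209) = 449*(-99/5) = -44451/5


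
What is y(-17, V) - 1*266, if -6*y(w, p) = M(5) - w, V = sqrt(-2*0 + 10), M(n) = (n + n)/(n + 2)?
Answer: -3767/14 ≈ -269.07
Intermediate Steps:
M(n) = 2*n/(2 + n) (M(n) = (2*n)/(2 + n) = 2*n/(2 + n))
V = sqrt(10) (V = sqrt(0 + 10) = sqrt(10) ≈ 3.1623)
y(w, p) = -5/21 + w/6 (y(w, p) = -(2*5/(2 + 5) - w)/6 = -(2*5/7 - w)/6 = -(2*5*(1/7) - w)/6 = -(10/7 - w)/6 = -5/21 + w/6)
y(-17, V) - 1*266 = (-5/21 + (1/6)*(-17)) - 1*266 = (-5/21 - 17/6) - 266 = -43/14 - 266 = -3767/14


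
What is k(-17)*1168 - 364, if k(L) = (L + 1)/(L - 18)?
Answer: 5948/35 ≈ 169.94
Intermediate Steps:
k(L) = (1 + L)/(-18 + L)
k(-17)*1168 - 364 = ((1 - 17)/(-18 - 17))*1168 - 364 = (-16/(-35))*1168 - 364 = -1/35*(-16)*1168 - 364 = (16/35)*1168 - 364 = 18688/35 - 364 = 5948/35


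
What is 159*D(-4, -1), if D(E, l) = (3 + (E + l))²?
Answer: 636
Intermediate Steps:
D(E, l) = (3 + E + l)²
159*D(-4, -1) = 159*(3 - 4 - 1)² = 159*(-2)² = 159*4 = 636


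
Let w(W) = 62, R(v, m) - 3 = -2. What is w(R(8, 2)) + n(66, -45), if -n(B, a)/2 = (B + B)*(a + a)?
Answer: 23822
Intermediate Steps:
R(v, m) = 1 (R(v, m) = 3 - 2 = 1)
n(B, a) = -8*B*a (n(B, a) = -2*(B + B)*(a + a) = -2*2*B*2*a = -8*B*a)
w(R(8, 2)) + n(66, -45) = 62 - 8*66*(-45) = 62 + 23760 = 23822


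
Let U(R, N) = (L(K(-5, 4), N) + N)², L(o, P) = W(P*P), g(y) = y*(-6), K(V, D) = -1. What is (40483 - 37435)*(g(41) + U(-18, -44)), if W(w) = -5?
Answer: 6568440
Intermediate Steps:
g(y) = -6*y
L(o, P) = -5
U(R, N) = (-5 + N)²
(40483 - 37435)*(g(41) + U(-18, -44)) = (40483 - 37435)*(-6*41 + (-5 - 44)²) = 3048*(-246 + (-49)²) = 3048*(-246 + 2401) = 3048*2155 = 6568440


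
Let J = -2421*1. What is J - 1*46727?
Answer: -49148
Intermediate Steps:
J = -2421
J - 1*46727 = -2421 - 1*46727 = -2421 - 46727 = -49148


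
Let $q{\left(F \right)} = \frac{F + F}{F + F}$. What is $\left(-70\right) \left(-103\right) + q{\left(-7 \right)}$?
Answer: $7211$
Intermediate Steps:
$q{\left(F \right)} = 1$ ($q{\left(F \right)} = \frac{2 F}{2 F} = 2 F \frac{1}{2 F} = 1$)
$\left(-70\right) \left(-103\right) + q{\left(-7 \right)} = \left(-70\right) \left(-103\right) + 1 = 7210 + 1 = 7211$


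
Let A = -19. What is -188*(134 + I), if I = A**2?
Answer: -93060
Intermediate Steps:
I = 361 (I = (-19)**2 = 361)
-188*(134 + I) = -188*(134 + 361) = -188*495 = -93060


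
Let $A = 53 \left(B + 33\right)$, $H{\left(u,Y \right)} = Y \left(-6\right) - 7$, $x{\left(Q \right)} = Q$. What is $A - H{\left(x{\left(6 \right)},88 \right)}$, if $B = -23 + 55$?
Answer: $3980$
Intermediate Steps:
$B = 32$
$H{\left(u,Y \right)} = -7 - 6 Y$ ($H{\left(u,Y \right)} = - 6 Y - 7 = -7 - 6 Y$)
$A = 3445$ ($A = 53 \left(32 + 33\right) = 53 \cdot 65 = 3445$)
$A - H{\left(x{\left(6 \right)},88 \right)} = 3445 - \left(-7 - 528\right) = 3445 - -535 = 3445 + 535 = 3980$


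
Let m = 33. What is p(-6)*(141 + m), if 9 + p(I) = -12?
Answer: -3654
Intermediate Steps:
p(I) = -21 (p(I) = -9 - 12 = -21)
p(-6)*(141 + m) = -21*(141 + 33) = -21*174 = -3654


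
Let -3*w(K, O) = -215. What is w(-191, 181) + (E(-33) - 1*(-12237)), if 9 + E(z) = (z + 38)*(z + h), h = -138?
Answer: 34334/3 ≈ 11445.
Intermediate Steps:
E(z) = -9 + (-138 + z)*(38 + z) (E(z) = -9 + (z + 38)*(z - 138) = -9 + (38 + z)*(-138 + z) = -9 + (-138 + z)*(38 + z))
w(K, O) = 215/3 (w(K, O) = -⅓*(-215) = 215/3)
w(-191, 181) + (E(-33) - 1*(-12237)) = 215/3 + ((-5253 + (-33)² - 100*(-33)) - 1*(-12237)) = 215/3 + ((-5253 + 1089 + 3300) + 12237) = 215/3 + (-864 + 12237) = 215/3 + 11373 = 34334/3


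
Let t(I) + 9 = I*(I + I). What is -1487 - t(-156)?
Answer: -50150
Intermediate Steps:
t(I) = -9 + 2*I² (t(I) = -9 + I*(I + I) = -9 + I*(2*I) = -9 + 2*I²)
-1487 - t(-156) = -1487 - (-9 + 2*(-156)²) = -1487 - (-9 + 2*24336) = -1487 - (-9 + 48672) = -1487 - 1*48663 = -1487 - 48663 = -50150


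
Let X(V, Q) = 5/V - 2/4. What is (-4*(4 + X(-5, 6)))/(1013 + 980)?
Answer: -10/1993 ≈ -0.0050176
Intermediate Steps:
X(V, Q) = -½ + 5/V (X(V, Q) = 5/V - 2*¼ = 5/V - ½ = -½ + 5/V)
(-4*(4 + X(-5, 6)))/(1013 + 980) = (-4*(4 + (½)*(10 - 1*(-5))/(-5)))/(1013 + 980) = -4*(4 + (½)*(-⅕)*(10 + 5))/1993 = -4*(4 + (½)*(-⅕)*15)*(1/1993) = -4*(4 - 3/2)*(1/1993) = -4*5/2*(1/1993) = -10*1/1993 = -10/1993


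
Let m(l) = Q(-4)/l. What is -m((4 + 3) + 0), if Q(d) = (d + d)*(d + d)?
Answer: -64/7 ≈ -9.1429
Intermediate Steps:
Q(d) = 4*d**2 (Q(d) = (2*d)*(2*d) = 4*d**2)
m(l) = 64/l (m(l) = (4*(-4)**2)/l = (4*16)/l = 64/l)
-m((4 + 3) + 0) = -64/((4 + 3) + 0) = -64/(7 + 0) = -64/7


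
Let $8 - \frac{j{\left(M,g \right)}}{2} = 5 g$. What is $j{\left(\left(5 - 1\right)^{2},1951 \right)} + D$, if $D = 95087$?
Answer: $75593$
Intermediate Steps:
$j{\left(M,g \right)} = 16 - 10 g$ ($j{\left(M,g \right)} = 16 - 2 \cdot 5 g = 16 - 10 g$)
$j{\left(\left(5 - 1\right)^{2},1951 \right)} + D = \left(16 - 19510\right) + 95087 = -19494 + 95087 = 75593$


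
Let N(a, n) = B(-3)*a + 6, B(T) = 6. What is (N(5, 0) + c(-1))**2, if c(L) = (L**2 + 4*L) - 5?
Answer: 784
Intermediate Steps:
N(a, n) = 6 + 6*a (N(a, n) = 6*a + 6 = 6 + 6*a)
c(L) = -5 + L**2 + 4*L
(N(5, 0) + c(-1))**2 = ((6 + 6*5) + (-5 + (-1)**2 + 4*(-1)))**2 = ((6 + 30) + (-5 + 1 - 4))**2 = (36 - 8)**2 = 28**2 = 784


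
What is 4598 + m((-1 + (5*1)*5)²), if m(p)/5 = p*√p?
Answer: 73718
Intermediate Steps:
m(p) = 5*p^(3/2) (m(p) = 5*(p*√p) = 5*p^(3/2))
4598 + m((-1 + (5*1)*5)²) = 4598 + 5*((-1 + (5*1)*5)²)^(3/2) = 4598 + 5*((-1 + 5*5)²)^(3/2) = 4598 + 5*((-1 + 25)²)^(3/2) = 4598 + 5*(24²)^(3/2) = 4598 + 5*576^(3/2) = 4598 + 5*13824 = 4598 + 69120 = 73718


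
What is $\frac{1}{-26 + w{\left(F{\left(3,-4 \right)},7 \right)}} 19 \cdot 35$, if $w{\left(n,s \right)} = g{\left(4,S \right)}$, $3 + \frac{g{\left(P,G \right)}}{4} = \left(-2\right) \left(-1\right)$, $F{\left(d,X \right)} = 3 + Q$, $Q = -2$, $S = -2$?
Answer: $- \frac{133}{6} \approx -22.167$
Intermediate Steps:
$F{\left(d,X \right)} = 1$ ($F{\left(d,X \right)} = 3 - 2 = 1$)
$g{\left(P,G \right)} = -4$ ($g{\left(P,G \right)} = -12 + 4 \left(\left(-2\right) \left(-1\right)\right) = -12 + 4 \cdot 2 = -12 + 8 = -4$)
$w{\left(n,s \right)} = -4$
$\frac{1}{-26 + w{\left(F{\left(3,-4 \right)},7 \right)}} 19 \cdot 35 = \frac{1}{-26 - 4} \cdot 19 \cdot 35 = \frac{1}{-30} \cdot 19 \cdot 35 = \left(- \frac{1}{30}\right) 19 \cdot 35 = \left(- \frac{19}{30}\right) 35 = - \frac{133}{6}$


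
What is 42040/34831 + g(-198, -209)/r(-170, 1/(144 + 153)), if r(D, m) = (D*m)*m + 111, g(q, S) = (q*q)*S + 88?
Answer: -25173508178595932/341031331099 ≈ -73816.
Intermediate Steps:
g(q, S) = 88 + S*q² (g(q, S) = q²*S + 88 = S*q² + 88 = 88 + S*q²)
r(D, m) = 111 + D*m² (r(D, m) = D*m² + 111 = 111 + D*m²)
42040/34831 + g(-198, -209)/r(-170, 1/(144 + 153)) = 42040/34831 + (88 - 209*(-198)²)/(111 - 170/(144 + 153)²) = 42040*(1/34831) + (88 - 209*39204)/(111 - 170*(1/297)²) = 42040/34831 + (88 - 8193636)/(111 - 170*(1/297)²) = 42040/34831 - 8193548/(111 - 170*1/88209) = 42040/34831 - 8193548/(111 - 170/88209) = 42040/34831 - 8193548/9791029/88209 = 42040/34831 - 8193548*88209/9791029 = 42040/34831 - 722744675532/9791029 = -25173508178595932/341031331099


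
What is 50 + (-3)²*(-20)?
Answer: -130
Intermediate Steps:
50 + (-3)²*(-20) = 50 + 9*(-20) = 50 - 180 = -130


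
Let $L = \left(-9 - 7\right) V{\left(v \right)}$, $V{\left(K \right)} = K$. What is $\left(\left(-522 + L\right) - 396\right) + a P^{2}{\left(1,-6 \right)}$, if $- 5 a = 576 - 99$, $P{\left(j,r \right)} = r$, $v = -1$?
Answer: $- \frac{21682}{5} \approx -4336.4$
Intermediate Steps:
$a = - \frac{477}{5}$ ($a = - \frac{576 - 99}{5} = \left(- \frac{1}{5}\right) 477 = - \frac{477}{5} \approx -95.4$)
$L = 16$ ($L = \left(-9 - 7\right) \left(-1\right) = \left(-16\right) \left(-1\right) = 16$)
$\left(\left(-522 + L\right) - 396\right) + a P^{2}{\left(1,-6 \right)} = \left(\left(-522 + 16\right) - 396\right) - \frac{477 \left(-6\right)^{2}}{5} = \left(-506 - 396\right) - \frac{17172}{5} = -902 - \frac{17172}{5} = - \frac{21682}{5}$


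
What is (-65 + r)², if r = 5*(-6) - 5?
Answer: 10000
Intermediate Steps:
r = -35 (r = -30 - 5 = -35)
(-65 + r)² = (-65 - 35)² = (-100)² = 10000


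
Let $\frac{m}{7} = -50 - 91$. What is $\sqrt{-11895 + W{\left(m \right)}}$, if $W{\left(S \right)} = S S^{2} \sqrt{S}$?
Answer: $\sqrt{-11895 - 961504803 i \sqrt{987}} \approx 1.229 \cdot 10^{5} - 1.229 \cdot 10^{5} i$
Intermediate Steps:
$m = -987$ ($m = 7 \left(-50 - 91\right) = 7 \left(-141\right) = -987$)
$W{\left(S \right)} = S^{\frac{7}{2}}$ ($W{\left(S \right)} = S^{3} \sqrt{S} = S^{\frac{7}{2}}$)
$\sqrt{-11895 + W{\left(m \right)}} = \sqrt{-11895 + \left(-987\right)^{\frac{7}{2}}} = \sqrt{-11895 - 961504803 i \sqrt{987}}$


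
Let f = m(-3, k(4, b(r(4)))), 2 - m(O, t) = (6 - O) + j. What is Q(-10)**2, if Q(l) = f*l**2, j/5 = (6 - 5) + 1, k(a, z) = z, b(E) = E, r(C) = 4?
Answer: 2890000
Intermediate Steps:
j = 10 (j = 5*((6 - 5) + 1) = 5*(1 + 1) = 5*2 = 10)
m(O, t) = -14 + O (m(O, t) = 2 - ((6 - O) + 10) = 2 - (16 - O) = 2 + (-16 + O) = -14 + O)
f = -17 (f = -14 - 3 = -17)
Q(l) = -17*l**2
Q(-10)**2 = (-17*(-10)**2)**2 = (-17*100)**2 = (-1700)**2 = 2890000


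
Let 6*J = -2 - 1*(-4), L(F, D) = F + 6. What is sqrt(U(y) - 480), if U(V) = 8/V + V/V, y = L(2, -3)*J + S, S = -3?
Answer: I*sqrt(503) ≈ 22.428*I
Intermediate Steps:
L(F, D) = 6 + F
J = 1/3 (J = (-2 - 1*(-4))/6 = (-2 + 4)/6 = (1/6)*2 = 1/3 ≈ 0.33333)
y = -1/3 (y = (6 + 2)*(1/3) - 3 = 8*(1/3) - 3 = 8/3 - 3 = -1/3 ≈ -0.33333)
U(V) = 1 + 8/V (U(V) = 8/V + 1 = 1 + 8/V)
sqrt(U(y) - 480) = sqrt((8 - 1/3)/(-1/3) - 480) = sqrt(-3*23/3 - 480) = sqrt(-23 - 480) = sqrt(-503) = I*sqrt(503)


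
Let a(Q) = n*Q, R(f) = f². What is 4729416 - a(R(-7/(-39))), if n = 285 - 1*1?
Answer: 7193427820/1521 ≈ 4.7294e+6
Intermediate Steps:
n = 284 (n = 285 - 1 = 284)
a(Q) = 284*Q
4729416 - a(R(-7/(-39))) = 4729416 - 284*(-7/(-39))² = 4729416 - 284*(-7*(-1/39))² = 4729416 - 284*(7/39)² = 4729416 - 284*49/1521 = 4729416 - 1*13916/1521 = 4729416 - 13916/1521 = 7193427820/1521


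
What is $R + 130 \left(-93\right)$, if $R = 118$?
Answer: $-11972$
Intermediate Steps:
$R + 130 \left(-93\right) = 118 + 130 \left(-93\right) = 118 - 12090 = -11972$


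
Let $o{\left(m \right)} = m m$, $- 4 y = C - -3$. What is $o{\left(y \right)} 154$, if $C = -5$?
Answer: $\frac{77}{2} \approx 38.5$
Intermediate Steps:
$y = \frac{1}{2}$ ($y = - \frac{-5 - -3}{4} = - \frac{-5 + 3}{4} = \left(- \frac{1}{4}\right) \left(-2\right) = \frac{1}{2} \approx 0.5$)
$o{\left(m \right)} = m^{2}$
$o{\left(y \right)} 154 = \left(\frac{1}{2}\right)^{2} \cdot 154 = \frac{1}{4} \cdot 154 = \frac{77}{2}$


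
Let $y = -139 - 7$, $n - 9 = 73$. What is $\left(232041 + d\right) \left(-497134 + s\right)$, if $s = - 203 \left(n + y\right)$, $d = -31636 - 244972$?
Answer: $21576756514$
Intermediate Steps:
$n = 82$ ($n = 9 + 73 = 82$)
$y = -146$ ($y = -139 - 7 = -146$)
$d = -276608$ ($d = -31636 - 244972 = -276608$)
$s = 12992$ ($s = - 203 \left(82 - 146\right) = \left(-203\right) \left(-64\right) = 12992$)
$\left(232041 + d\right) \left(-497134 + s\right) = \left(232041 - 276608\right) \left(-497134 + 12992\right) = \left(-44567\right) \left(-484142\right) = 21576756514$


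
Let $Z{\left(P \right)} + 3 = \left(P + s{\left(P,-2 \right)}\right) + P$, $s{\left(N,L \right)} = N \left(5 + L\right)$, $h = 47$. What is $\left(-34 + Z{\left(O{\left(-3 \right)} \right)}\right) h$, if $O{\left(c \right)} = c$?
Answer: $-2444$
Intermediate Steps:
$Z{\left(P \right)} = -3 + 5 P$ ($Z{\left(P \right)} = -3 + \left(\left(P + P \left(5 - 2\right)\right) + P\right) = -3 + \left(\left(P + P 3\right) + P\right) = -3 + \left(\left(P + 3 P\right) + P\right) = -3 + \left(4 P + P\right) = -3 + 5 P$)
$\left(-34 + Z{\left(O{\left(-3 \right)} \right)}\right) h = \left(-34 + \left(-3 + 5 \left(-3\right)\right)\right) 47 = \left(-34 - 18\right) 47 = \left(-52\right) 47 = -2444$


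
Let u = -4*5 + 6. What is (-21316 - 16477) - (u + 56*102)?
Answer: -43491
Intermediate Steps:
u = -14 (u = -20 + 6 = -14)
(-21316 - 16477) - (u + 56*102) = (-21316 - 16477) - (-14 + 56*102) = -37793 - (-14 + 5712) = -37793 - 1*5698 = -37793 - 5698 = -43491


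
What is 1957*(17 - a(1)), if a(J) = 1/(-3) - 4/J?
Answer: 125248/3 ≈ 41749.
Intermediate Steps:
a(J) = -1/3 - 4/J (a(J) = 1*(-1/3) - 4/J = -1/3 - 4/J)
1957*(17 - a(1)) = 1957*(17 - (-12 - 1*1)/(3*1)) = 1957*(17 - (-12 - 1)/3) = 1957*(17 - (-13)/3) = 1957*(17 - 1*(-13/3)) = 1957*(17 + 13/3) = 1957*(64/3) = 125248/3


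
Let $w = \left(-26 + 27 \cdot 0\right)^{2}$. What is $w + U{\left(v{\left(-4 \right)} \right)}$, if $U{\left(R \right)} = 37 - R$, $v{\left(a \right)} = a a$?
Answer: $697$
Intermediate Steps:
$v{\left(a \right)} = a^{2}$
$w = 676$ ($w = \left(-26 + 0\right)^{2} = \left(-26\right)^{2} = 676$)
$w + U{\left(v{\left(-4 \right)} \right)} = 676 + \left(37 - \left(-4\right)^{2}\right) = 676 + \left(37 - 16\right) = 676 + 21 = 697$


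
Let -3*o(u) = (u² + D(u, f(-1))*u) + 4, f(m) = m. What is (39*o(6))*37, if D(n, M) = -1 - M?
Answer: -19240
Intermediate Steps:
o(u) = -4/3 - u²/3 (o(u) = -((u² + (-1 - 1*(-1))*u) + 4)/3 = -((u² + (-1 + 1)*u) + 4)/3 = -((u² + 0*u) + 4)/3 = -((u² + 0) + 4)/3 = -(u² + 4)/3 = -(4 + u²)/3 = -4/3 - u²/3)
(39*o(6))*37 = (39*(-4/3 - ⅓*6²))*37 = (39*(-4/3 - ⅓*36))*37 = (39*(-4/3 - 12))*37 = (39*(-40/3))*37 = -520*37 = -19240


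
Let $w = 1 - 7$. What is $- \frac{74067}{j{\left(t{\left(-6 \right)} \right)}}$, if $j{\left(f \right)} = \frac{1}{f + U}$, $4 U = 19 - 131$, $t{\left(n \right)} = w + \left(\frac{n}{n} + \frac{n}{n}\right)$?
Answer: $2370144$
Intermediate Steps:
$w = -6$ ($w = 1 - 7 = -6$)
$t{\left(n \right)} = -4$ ($t{\left(n \right)} = -6 + \left(\frac{n}{n} + \frac{n}{n}\right) = -6 + \left(1 + 1\right) = -6 + 2 = -4$)
$U = -28$ ($U = \frac{19 - 131}{4} = \frac{1}{4} \left(-112\right) = -28$)
$j{\left(f \right)} = \frac{1}{-28 + f}$ ($j{\left(f \right)} = \frac{1}{f - 28} = \frac{1}{-28 + f}$)
$- \frac{74067}{j{\left(t{\left(-6 \right)} \right)}} = - \frac{74067}{\frac{1}{-28 - 4}} = - \frac{74067}{\frac{1}{-32}} = - \frac{74067}{- \frac{1}{32}} = \left(-74067\right) \left(-32\right) = 2370144$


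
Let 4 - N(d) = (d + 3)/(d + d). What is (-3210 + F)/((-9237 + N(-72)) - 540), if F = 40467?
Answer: -1788336/469127 ≈ -3.8120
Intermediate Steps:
N(d) = 4 - (3 + d)/(2*d) (N(d) = 4 - (d + 3)/(d + d) = 4 - (3 + d)/(2*d))
(-3210 + F)/((-9237 + N(-72)) - 540) = (-3210 + 40467)/((-9237 + (½)*(-3 + 7*(-72))/(-72)) - 540) = 37257/((-9237 + (½)*(-1/72)*(-3 - 504)) - 540) = 37257/((-9237 + (½)*(-1/72)*(-507)) - 540) = 37257/((-9237 + 169/48) - 540) = 37257/(-443207/48 - 540) = 37257/(-469127/48) = 37257*(-48/469127) = -1788336/469127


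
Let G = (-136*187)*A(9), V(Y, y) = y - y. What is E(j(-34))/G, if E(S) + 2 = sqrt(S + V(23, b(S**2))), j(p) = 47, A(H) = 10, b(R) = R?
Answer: 1/127160 - sqrt(47)/254320 ≈ -1.9093e-5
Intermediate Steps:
V(Y, y) = 0
G = -254320 (G = -136*187*10 = -25432*10 = -254320)
E(S) = -2 + sqrt(S) (E(S) = -2 + sqrt(S + 0) = -2 + sqrt(S))
E(j(-34))/G = (-2 + sqrt(47))/(-254320) = (-2 + sqrt(47))*(-1/254320) = 1/127160 - sqrt(47)/254320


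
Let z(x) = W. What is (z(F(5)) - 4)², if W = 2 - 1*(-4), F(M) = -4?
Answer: 4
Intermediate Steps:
W = 6 (W = 2 + 4 = 6)
z(x) = 6
(z(F(5)) - 4)² = (6 - 4)² = 2² = 4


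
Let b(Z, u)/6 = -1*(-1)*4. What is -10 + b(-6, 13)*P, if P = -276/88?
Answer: -938/11 ≈ -85.273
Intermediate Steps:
P = -69/22 (P = -276*1/88 = -69/22 ≈ -3.1364)
b(Z, u) = 24 (b(Z, u) = 6*(-1*(-1)*4) = 6*(1*4) = 6*4 = 24)
-10 + b(-6, 13)*P = -10 + 24*(-69/22) = -10 - 828/11 = -938/11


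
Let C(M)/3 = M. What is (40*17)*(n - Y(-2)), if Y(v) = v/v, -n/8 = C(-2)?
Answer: 31960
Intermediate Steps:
C(M) = 3*M
n = 48 (n = -24*(-2) = -8*(-6) = 48)
Y(v) = 1
(40*17)*(n - Y(-2)) = (40*17)*(48 - 1*1) = 680*(48 - 1) = 680*47 = 31960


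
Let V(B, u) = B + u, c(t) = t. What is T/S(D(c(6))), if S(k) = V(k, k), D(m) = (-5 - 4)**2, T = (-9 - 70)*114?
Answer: -1501/27 ≈ -55.593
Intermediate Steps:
T = -9006 (T = -79*114 = -9006)
D(m) = 81 (D(m) = (-9)**2 = 81)
S(k) = 2*k (S(k) = k + k = 2*k)
T/S(D(c(6))) = -9006/(2*81) = -9006/162 = -9006*1/162 = -1501/27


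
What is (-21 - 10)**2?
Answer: 961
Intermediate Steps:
(-21 - 10)**2 = (-31)**2 = 961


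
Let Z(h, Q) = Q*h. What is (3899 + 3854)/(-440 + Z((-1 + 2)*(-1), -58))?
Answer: -7753/382 ≈ -20.296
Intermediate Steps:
(3899 + 3854)/(-440 + Z((-1 + 2)*(-1), -58)) = (3899 + 3854)/(-440 - 58*(-1 + 2)*(-1)) = 7753/(-440 - 58*(-1)) = 7753/(-440 + 58) = 7753/(-382) = 7753*(-1/382) = -7753/382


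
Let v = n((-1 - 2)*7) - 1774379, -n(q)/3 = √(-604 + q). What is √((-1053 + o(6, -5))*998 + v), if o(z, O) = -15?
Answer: √(-2840243 - 75*I) ≈ 0.02 - 1685.3*I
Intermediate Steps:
n(q) = -3*√(-604 + q)
v = -1774379 - 75*I (v = -3*√(-604 + (-1 - 2)*7) - 1774379 = -3*√(-604 - 3*7) - 1774379 = -3*√(-604 - 21) - 1774379 = -75*I - 1774379 = -1774379 - 75*I ≈ -1.7744e+6 - 75.0*I)
√((-1053 + o(6, -5))*998 + v) = √((-1053 - 15)*998 + (-1774379 - 75*I)) = √(-1068*998 + (-1774379 - 75*I)) = √(-1065864 + (-1774379 - 75*I)) = √(-2840243 - 75*I)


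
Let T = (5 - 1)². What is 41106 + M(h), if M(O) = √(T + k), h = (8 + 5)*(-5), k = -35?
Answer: 41106 + I*√19 ≈ 41106.0 + 4.3589*I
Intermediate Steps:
h = -65 (h = 13*(-5) = -65)
T = 16 (T = 4² = 16)
M(O) = I*√19 (M(O) = √(16 - 35) = √(-19) = I*√19)
41106 + M(h) = 41106 + I*√19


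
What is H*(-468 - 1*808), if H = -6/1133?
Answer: 696/103 ≈ 6.7573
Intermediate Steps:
H = -6/1133 (H = -6*1/1133 = -6/1133 ≈ -0.0052957)
H*(-468 - 1*808) = -6*(-468 - 1*808)/1133 = -6*(-468 - 808)/1133 = -6/1133*(-1276) = 696/103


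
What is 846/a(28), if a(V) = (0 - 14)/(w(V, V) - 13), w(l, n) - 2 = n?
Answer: -7191/7 ≈ -1027.3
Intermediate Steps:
w(l, n) = 2 + n
a(V) = -14/(-11 + V) (a(V) = (0 - 14)/((2 + V) - 13) = -14/(-11 + V))
846/a(28) = 846/((-14/(-11 + 28))) = 846/((-14/17)) = 846/((-14*1/17)) = 846/(-14/17) = 846*(-17/14) = -7191/7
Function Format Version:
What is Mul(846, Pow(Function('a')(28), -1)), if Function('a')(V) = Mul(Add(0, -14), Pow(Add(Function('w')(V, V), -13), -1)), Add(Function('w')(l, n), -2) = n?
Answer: Rational(-7191, 7) ≈ -1027.3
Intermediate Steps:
Function('w')(l, n) = Add(2, n)
Function('a')(V) = Mul(-14, Pow(Add(-11, V), -1)) (Function('a')(V) = Mul(Add(0, -14), Pow(Add(Add(2, V), -13), -1)) = Mul(-14, Pow(Add(-11, V), -1)))
Mul(846, Pow(Function('a')(28), -1)) = Mul(846, Pow(Mul(-14, Pow(Add(-11, 28), -1)), -1)) = Mul(846, Pow(Mul(-14, Pow(17, -1)), -1)) = Mul(846, Pow(Mul(-14, Rational(1, 17)), -1)) = Mul(846, Pow(Rational(-14, 17), -1)) = Mul(846, Rational(-17, 14)) = Rational(-7191, 7)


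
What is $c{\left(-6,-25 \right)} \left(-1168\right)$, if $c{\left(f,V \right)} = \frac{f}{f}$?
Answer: $-1168$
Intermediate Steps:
$c{\left(f,V \right)} = 1$
$c{\left(-6,-25 \right)} \left(-1168\right) = 1 \left(-1168\right) = -1168$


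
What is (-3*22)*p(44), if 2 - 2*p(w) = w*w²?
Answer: 2811006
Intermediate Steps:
p(w) = 1 - w³/2 (p(w) = 1 - w*w²/2 = 1 - w³/2)
(-3*22)*p(44) = (-3*22)*(1 - ½*44³) = -66*(1 - ½*85184) = -66*(1 - 42592) = -66*(-42591) = 2811006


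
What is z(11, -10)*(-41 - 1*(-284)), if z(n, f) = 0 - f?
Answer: 2430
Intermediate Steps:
z(n, f) = -f
z(11, -10)*(-41 - 1*(-284)) = (-1*(-10))*(-41 - 1*(-284)) = 10*(-41 + 284) = 10*243 = 2430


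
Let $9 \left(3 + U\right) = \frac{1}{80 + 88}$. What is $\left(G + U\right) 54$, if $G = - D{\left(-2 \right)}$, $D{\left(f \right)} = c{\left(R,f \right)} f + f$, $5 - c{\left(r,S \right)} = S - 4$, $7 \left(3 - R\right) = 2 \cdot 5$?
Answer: $\frac{31753}{28} \approx 1134.0$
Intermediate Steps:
$R = \frac{11}{7}$ ($R = 3 - \frac{2 \cdot 5}{7} = 3 - \frac{10}{7} = \frac{11}{7} \approx 1.5714$)
$c{\left(r,S \right)} = 9 - S$ ($c{\left(r,S \right)} = 5 - \left(S - 4\right) = 5 - \left(-4 + S\right) = 9 - S$)
$D{\left(f \right)} = f + f \left(9 - f\right)$ ($D{\left(f \right)} = \left(9 - f\right) f + f = f \left(9 - f\right) + f = f + f \left(9 - f\right)$)
$U = - \frac{4535}{1512}$ ($U = -3 + \frac{1}{9 \left(80 + 88\right)} = -3 + \frac{1}{9 \cdot 168} = -3 + \frac{1}{9} \cdot \frac{1}{168} = -3 + \frac{1}{1512} = - \frac{4535}{1512} \approx -2.9993$)
$G = 24$ ($G = - \left(-2\right) \left(10 - -2\right) = - \left(-2\right) \left(10 + 2\right) = - \left(-2\right) 12 = \left(-1\right) \left(-24\right) = 24$)
$\left(G + U\right) 54 = \left(24 - \frac{4535}{1512}\right) 54 = \frac{31753}{1512} \cdot 54 = \frac{31753}{28}$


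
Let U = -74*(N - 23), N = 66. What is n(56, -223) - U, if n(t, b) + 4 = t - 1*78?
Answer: 3156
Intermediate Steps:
n(t, b) = -82 + t (n(t, b) = -4 + (t - 1*78) = -4 + (t - 78) = -4 + (-78 + t) = -82 + t)
U = -3182 (U = -74*(66 - 23) = -74*43 = -3182)
n(56, -223) - U = (-82 + 56) - 1*(-3182) = -26 + 3182 = 3156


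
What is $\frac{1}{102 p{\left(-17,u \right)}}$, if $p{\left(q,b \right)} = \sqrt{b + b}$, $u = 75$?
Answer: $\frac{\sqrt{6}}{3060} \approx 0.00080049$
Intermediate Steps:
$p{\left(q,b \right)} = \sqrt{2} \sqrt{b}$ ($p{\left(q,b \right)} = \sqrt{2 b} = \sqrt{2} \sqrt{b}$)
$\frac{1}{102 p{\left(-17,u \right)}} = \frac{1}{102 \sqrt{2} \sqrt{75}} = \frac{1}{102 \sqrt{2} \cdot 5 \sqrt{3}} = \frac{1}{102 \cdot 5 \sqrt{6}} = \frac{1}{510 \sqrt{6}} = \frac{\sqrt{6}}{3060}$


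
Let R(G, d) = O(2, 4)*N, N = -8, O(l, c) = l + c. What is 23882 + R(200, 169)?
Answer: 23834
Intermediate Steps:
O(l, c) = c + l
R(G, d) = -48 (R(G, d) = (4 + 2)*(-8) = 6*(-8) = -48)
23882 + R(200, 169) = 23882 - 48 = 23834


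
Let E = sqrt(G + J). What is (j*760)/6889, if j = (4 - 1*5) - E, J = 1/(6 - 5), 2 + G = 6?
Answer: -760/6889 - 760*sqrt(5)/6889 ≈ -0.35701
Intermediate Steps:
G = 4 (G = -2 + 6 = 4)
J = 1 (J = 1/1 = 1)
E = sqrt(5) (E = sqrt(4 + 1) = sqrt(5) ≈ 2.2361)
j = -1 - sqrt(5) (j = (4 - 1*5) - sqrt(5) = (4 - 5) - sqrt(5) = -1 - sqrt(5) ≈ -3.2361)
(j*760)/6889 = ((-1 - sqrt(5))*760)/6889 = (-760 - 760*sqrt(5))*(1/6889) = -760/6889 - 760*sqrt(5)/6889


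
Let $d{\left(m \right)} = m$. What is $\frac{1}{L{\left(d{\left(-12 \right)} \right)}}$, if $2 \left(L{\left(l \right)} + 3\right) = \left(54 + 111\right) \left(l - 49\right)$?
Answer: $- \frac{2}{10071} \approx -0.00019859$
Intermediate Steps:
$L{\left(l \right)} = - \frac{8091}{2} + \frac{165 l}{2}$ ($L{\left(l \right)} = -3 + \frac{\left(54 + 111\right) \left(l - 49\right)}{2} = -3 + \frac{165 \left(-49 + l\right)}{2} = -3 + \frac{-8085 + 165 l}{2} = -3 + \left(- \frac{8085}{2} + \frac{165 l}{2}\right) = - \frac{8091}{2} + \frac{165 l}{2}$)
$\frac{1}{L{\left(d{\left(-12 \right)} \right)}} = \frac{1}{- \frac{8091}{2} + \frac{165}{2} \left(-12\right)} = \frac{1}{- \frac{8091}{2} - 990} = \frac{1}{- \frac{10071}{2}} = - \frac{2}{10071}$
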